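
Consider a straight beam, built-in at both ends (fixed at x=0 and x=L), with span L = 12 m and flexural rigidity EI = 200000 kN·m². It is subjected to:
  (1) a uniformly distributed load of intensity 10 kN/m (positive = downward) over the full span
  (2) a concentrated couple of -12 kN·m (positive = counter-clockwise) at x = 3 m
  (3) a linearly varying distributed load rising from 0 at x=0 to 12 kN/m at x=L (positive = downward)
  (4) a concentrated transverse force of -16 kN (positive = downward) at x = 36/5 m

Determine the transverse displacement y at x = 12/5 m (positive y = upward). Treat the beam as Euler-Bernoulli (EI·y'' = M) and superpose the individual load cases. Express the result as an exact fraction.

y(12/5) = -479583/312500000 m

Load 1 — uniform load w=10 kN/m over full span:
  y_1 = -wx²(L-x)²/(24EI) = -10·(12/5)²·(12-(12/5))²/(24·200000) = -432/390625 m
Load 2 — applied couple M₀=-12 kN·m at a=3 m (b=L-a=9):
  y_2 = (R_Ax³/6 - M_Ax²/2)/EI  [x≤a] with R_A=-9/8, M_A=9/4 = ((-9/8)·(12/5)³/6 - (9/4)·(12/5)²/2)/200000 = -567/12500000 m
Load 3 — triangular load w₀=12 kN/m (0→w₀ over full span):
  y_3 = -w₀x²(L-x)²(x+2L)/(120LEI) = -12·(12/5)²·(12-(12/5))²·((12/5)+2·12)/(120·12·200000) = -28512/48828125 m
Load 4 — point force P=-16 kN at a=36/5 m (b=L-a=24/5):
  y_4 = -Pb²x²(3aL-(3a+b)x)/(6L³EI)  [x≤a] = -(-16)·(24/5)²·(12/5)²·(3·(36/5)·12-(3·(36/5)+(24/5))·(12/5))/(6·12³·200000) = 9792/48828125 m
Superposition: y = Σ y_i = -479583/312500000 m ≈ -0.001535 m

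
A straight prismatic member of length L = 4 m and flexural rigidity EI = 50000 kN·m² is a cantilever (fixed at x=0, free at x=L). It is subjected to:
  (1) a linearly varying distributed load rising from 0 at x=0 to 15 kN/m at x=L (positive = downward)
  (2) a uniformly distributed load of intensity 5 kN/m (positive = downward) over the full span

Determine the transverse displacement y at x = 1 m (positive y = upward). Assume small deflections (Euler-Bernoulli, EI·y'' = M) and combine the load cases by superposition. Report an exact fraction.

y(1) = -1661/1600000 m

Load 1 — triangular load w₀=15 kN/m (0→w₀ over full span):
  y_1 = (w₀Lx³/12-w₀L²x²/6-w₀x⁵/(120L))/EI = (15·4·1³/12-15·4²·1²/6-15·1⁵/(120·4))/50000 = -1121/1600000 m
Load 2 — uniform load w=5 kN/m over full span:
  y_2 = -wx²(x²-4Lx+6L²)/(24EI) = -5·1²·(1²-4·4·1+6·4²)/(24·50000) = -27/80000 m
Superposition: y = Σ y_i = -1661/1600000 m ≈ -0.001038 m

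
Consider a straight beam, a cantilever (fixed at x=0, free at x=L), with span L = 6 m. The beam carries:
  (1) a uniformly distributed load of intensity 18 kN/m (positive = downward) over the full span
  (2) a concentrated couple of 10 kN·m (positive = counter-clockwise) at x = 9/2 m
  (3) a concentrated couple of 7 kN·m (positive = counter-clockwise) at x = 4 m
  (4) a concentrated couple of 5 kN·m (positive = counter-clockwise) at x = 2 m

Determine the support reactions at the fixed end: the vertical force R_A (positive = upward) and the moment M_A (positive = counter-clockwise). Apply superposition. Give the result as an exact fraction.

R_A = 108 kN, M_A = 302 kN·m

Load 1 — uniform load w=18 kN/m over full span:
  R_A = wL = 18·6 = 108 kN
  M_A = wL²/2 = 18·6²/2 = 324 kN·m
Load 2 — applied couple M₀=10 kN·m at a=9/2 m (b=L-a=3/2):
  R_A = 0 kN
  M_A = -M₀ = -10 kN·m
Load 3 — applied couple M₀=7 kN·m at a=4 m (b=L-a=2):
  R_A = 0 kN
  M_A = -M₀ = -7 kN·m
Load 4 — applied couple M₀=5 kN·m at a=2 m (b=L-a=4):
  R_A = 0 kN
  M_A = -M₀ = -5 kN·m
Superposition: R_A = 108 kN, M_A = 302 kN·m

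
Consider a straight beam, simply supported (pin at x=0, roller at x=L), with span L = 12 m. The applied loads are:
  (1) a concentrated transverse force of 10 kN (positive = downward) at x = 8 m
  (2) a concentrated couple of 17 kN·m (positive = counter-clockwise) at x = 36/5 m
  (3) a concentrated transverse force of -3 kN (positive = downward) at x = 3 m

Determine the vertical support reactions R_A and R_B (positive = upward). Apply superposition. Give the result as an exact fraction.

Load 1 — point force P=10 kN at a=8 m (b=L-a=4):
  R_A = Pb/L = 10·4/12 = 10/3 kN
  R_B = Pa/L = 10·8/12 = 20/3 kN
Load 2 — applied couple M₀=17 kN·m at a=36/5 m (b=L-a=24/5):
  R_A = M₀/L = 17/12 kN
  R_B = -M₀/L = -17/12 kN
Load 3 — point force P=-3 kN at a=3 m (b=L-a=9):
  R_A = Pb/L = (-3)·9/12 = -9/4 kN
  R_B = Pa/L = (-3)·3/12 = -3/4 kN
Superposition: R_A = 5/2 kN, R_B = 9/2 kN

R_A = 5/2 kN, R_B = 9/2 kN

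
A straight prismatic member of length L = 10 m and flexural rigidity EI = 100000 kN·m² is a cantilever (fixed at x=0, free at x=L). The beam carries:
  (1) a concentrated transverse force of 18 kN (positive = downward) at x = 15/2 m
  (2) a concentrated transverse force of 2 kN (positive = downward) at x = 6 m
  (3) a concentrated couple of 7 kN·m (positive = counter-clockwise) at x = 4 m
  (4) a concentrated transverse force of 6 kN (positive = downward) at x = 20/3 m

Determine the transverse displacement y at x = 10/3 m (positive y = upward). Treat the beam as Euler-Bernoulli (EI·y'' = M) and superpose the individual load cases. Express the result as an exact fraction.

Load 1 — point force P=18 kN at a=15/2 m (b=L-a=5/2):
  y_1 = -Px²(3a-x)/(6EI)  [x≤a] = -18·(10/3)²·(3·(15/2)-(10/3))/(6·100000) = -23/3600 m
Load 2 — point force P=2 kN at a=6 m (b=L-a=4):
  y_2 = -Px²(3a-x)/(6EI)  [x≤a] = -2·(10/3)²·(3·6-(10/3))/(6·100000) = -11/20250 m
Load 3 — applied couple M₀=7 kN·m at a=4 m (b=L-a=6):
  y_3 = M₀x²/(2EI)  [x≤a] = 7·(10/3)²/(2·100000) = 7/18000 m
Load 4 — point force P=6 kN at a=20/3 m (b=L-a=10/3):
  y_4 = -Px²(3a-x)/(6EI)  [x≤a] = -6·(10/3)²·(3·(20/3)-(10/3))/(6·100000) = -1/540 m
Superposition: y = Σ y_i = -17/2025 m ≈ -0.008395 m

y(10/3) = -17/2025 m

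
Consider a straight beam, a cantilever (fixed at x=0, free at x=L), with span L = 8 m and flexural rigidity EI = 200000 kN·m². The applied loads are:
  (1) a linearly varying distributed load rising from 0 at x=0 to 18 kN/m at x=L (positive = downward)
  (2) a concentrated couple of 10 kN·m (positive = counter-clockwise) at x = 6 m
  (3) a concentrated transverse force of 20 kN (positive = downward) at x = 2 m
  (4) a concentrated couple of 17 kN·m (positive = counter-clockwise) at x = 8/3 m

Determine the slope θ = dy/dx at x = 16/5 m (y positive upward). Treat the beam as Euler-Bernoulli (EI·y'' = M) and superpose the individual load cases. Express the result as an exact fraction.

Load 1 — triangular load w₀=18 kN/m (0→w₀ over full span):
  θ_1 = (w₀Lx²/4-w₀L²x/3-w₀x⁴/(24L))/EI = (18·8·(16/5)²/4-18·8²·(16/5)/3-18·(16/5)⁴/(24·8))/200000 = -8496/1953125 rad
Load 2 — applied couple M₀=10 kN·m at a=6 m (b=L-a=2):
  θ_2 = M₀x/EI  [x≤a] = 10·(16/5)/200000 = 1/6250 rad
Load 3 — point force P=20 kN at a=2 m (b=L-a=6):
  θ_3 = -Pa²/(2EI)  [x>a] = -20·2²/(2·200000) = -1/5000 rad
Load 4 — applied couple M₀=17 kN·m at a=8/3 m (b=L-a=16/3):
  θ_4 = M₀a/EI  [x>a] = 17·(8/3)/200000 = 17/75000 rad
Superposition: θ = Σ θ_i = -97577/23437500 rad ≈ -0.004163 rad

θ(16/5) = -97577/23437500 rad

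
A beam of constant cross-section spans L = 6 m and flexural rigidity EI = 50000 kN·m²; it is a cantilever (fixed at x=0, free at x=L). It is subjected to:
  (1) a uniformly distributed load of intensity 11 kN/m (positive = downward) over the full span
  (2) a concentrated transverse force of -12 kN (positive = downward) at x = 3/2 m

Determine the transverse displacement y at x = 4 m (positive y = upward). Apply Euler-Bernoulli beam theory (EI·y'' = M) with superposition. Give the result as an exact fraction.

Load 1 — uniform load w=11 kN/m over full span:
  y_1 = -wx²(x²-4Lx+6L²)/(24EI) = -11·4²·(4²-4·6·4+6·6²)/(24·50000) = -187/9375 m
Load 2 — point force P=-12 kN at a=3/2 m (b=L-a=9/2):
  y_2 = -Pa²(3x-a)/(6EI)  [x>a] = -(-12)·(3/2)²·(3·4-(3/2))/(6·50000) = 189/200000 m
Superposition: y = Σ y_i = -11401/600000 m ≈ -0.019002 m

y(4) = -11401/600000 m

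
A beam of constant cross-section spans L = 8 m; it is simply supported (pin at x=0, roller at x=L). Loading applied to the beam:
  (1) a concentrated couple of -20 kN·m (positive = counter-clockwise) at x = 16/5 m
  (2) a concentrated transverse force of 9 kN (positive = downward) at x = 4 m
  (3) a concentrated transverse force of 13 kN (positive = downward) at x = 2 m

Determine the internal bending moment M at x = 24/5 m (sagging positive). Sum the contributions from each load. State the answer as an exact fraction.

M(24/5) = 164/5 kN·m

Load 1 — applied couple M₀=-20 kN·m at a=16/5 m (b=L-a=24/5):
  M_1 = M₀x/L - M₀  [x>a] = (-20)·(24/5)/8 - (-20) = 8 kN·m
Load 2 — point force P=9 kN at a=4 m (b=L-a=4):
  M_2 = Pa(L-x)/L  [x>a] = 9·4·(8-(24/5))/8 = 72/5 kN·m
Load 3 — point force P=13 kN at a=2 m (b=L-a=6):
  M_3 = Pa(L-x)/L  [x>a] = 13·2·(8-(24/5))/8 = 52/5 kN·m
Superposition: M = Σ M_i = 164/5 kN·m ≈ 32.800000 kN·m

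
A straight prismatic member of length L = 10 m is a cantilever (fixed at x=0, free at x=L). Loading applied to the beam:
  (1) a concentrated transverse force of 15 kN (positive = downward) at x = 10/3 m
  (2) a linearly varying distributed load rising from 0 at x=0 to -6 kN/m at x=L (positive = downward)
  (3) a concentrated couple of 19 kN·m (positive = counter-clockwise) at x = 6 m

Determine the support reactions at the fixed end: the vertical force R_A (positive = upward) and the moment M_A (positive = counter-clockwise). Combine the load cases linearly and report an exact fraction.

R_A = -15 kN, M_A = -169 kN·m

Load 1 — point force P=15 kN at a=10/3 m (b=L-a=20/3):
  R_A = P = 15 kN
  M_A = Pa = 15·(10/3) = 50 kN·m
Load 2 — triangular load w₀=-6 kN/m (0→w₀ over full span):
  R_A = w₀L/2 = (-6)·10/2 = -30 kN
  M_A = w₀L²/3 = (-6)·10²/3 = -200 kN·m
Load 3 — applied couple M₀=19 kN·m at a=6 m (b=L-a=4):
  R_A = 0 kN
  M_A = -M₀ = -19 kN·m
Superposition: R_A = -15 kN, M_A = -169 kN·m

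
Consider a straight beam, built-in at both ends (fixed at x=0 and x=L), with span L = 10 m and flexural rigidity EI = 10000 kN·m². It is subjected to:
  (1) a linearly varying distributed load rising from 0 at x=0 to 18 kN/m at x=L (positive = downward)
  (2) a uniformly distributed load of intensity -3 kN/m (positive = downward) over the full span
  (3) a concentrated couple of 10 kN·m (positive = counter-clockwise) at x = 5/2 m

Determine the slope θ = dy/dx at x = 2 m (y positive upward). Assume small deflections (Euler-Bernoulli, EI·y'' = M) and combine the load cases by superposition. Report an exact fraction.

θ(2) = -93/25000 rad

Load 1 — triangular load w₀=18 kN/m (0→w₀ over full span):
  θ_1 = -w₀(2x(L-x)(L-2x)(x+2L)+x²(L-x)²)/(120LEI) = -18·(2·2·(10-2)·(10-2·2)·(2+2·10)+2²·(10-2)²)/(120·10·10000) = -21/3125 rad
Load 2 — uniform load w=-3 kN/m over full span:
  θ_2 = -wx(L-x)(L-2x)/(12EI) = -(-3)·2·(10-2)·(10-2·2)/(12·10000) = 3/1250 rad
Load 3 — applied couple M₀=10 kN·m at a=5/2 m (b=L-a=15/2):
  θ_3 = (R_Ax²/2 - M_Ax)/EI  [x≤a] with R_A=9/8, M_A=-15/8 = ((9/8)·2²/2 - (-15/8)·2)/10000 = 3/5000 rad
Superposition: θ = Σ θ_i = -93/25000 rad ≈ -0.003720 rad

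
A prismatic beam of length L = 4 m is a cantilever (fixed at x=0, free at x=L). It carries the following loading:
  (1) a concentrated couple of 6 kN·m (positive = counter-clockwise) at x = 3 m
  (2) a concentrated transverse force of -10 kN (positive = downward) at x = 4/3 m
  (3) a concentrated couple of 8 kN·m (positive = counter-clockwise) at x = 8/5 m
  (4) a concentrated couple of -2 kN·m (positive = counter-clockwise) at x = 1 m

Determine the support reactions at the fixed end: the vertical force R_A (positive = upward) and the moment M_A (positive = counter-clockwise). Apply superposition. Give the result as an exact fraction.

R_A = -10 kN, M_A = -76/3 kN·m

Load 1 — applied couple M₀=6 kN·m at a=3 m (b=L-a=1):
  R_A = 0 kN
  M_A = -M₀ = -6 kN·m
Load 2 — point force P=-10 kN at a=4/3 m (b=L-a=8/3):
  R_A = P = (-10) = -10 kN
  M_A = Pa = (-10)·(4/3) = -40/3 kN·m
Load 3 — applied couple M₀=8 kN·m at a=8/5 m (b=L-a=12/5):
  R_A = 0 kN
  M_A = -M₀ = -8 kN·m
Load 4 — applied couple M₀=-2 kN·m at a=1 m (b=L-a=3):
  R_A = 0 kN
  M_A = -M₀ = -(-2) = 2 kN·m
Superposition: R_A = -10 kN, M_A = -76/3 kN·m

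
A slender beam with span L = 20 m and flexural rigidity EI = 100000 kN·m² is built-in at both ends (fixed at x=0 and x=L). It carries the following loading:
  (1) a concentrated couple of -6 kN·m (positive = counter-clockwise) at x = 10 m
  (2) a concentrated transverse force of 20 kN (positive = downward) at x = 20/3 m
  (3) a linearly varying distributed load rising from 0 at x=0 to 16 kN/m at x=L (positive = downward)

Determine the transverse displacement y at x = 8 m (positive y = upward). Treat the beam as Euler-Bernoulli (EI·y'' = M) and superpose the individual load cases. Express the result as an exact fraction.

Load 1 — applied couple M₀=-6 kN·m at a=10 m (b=L-a=10):
  y_1 = (R_Ax³/6 - M_Ax²/2)/EI  [x≤a] with R_A=-9/20, M_A=-3/2 = ((-9/20)·8³/6 - (-3/2)·8²/2)/100000 = 3/31250 m
Load 2 — point force P=20 kN at a=20/3 m (b=L-a=40/3):
  y_2 = -Pa²(L-x)²(3bL-(3b+a)(L-x))/(6L³EI)  [x>a] = -20·(20/3)²·(20-8)²·(3·(40/3)·20-(3·(40/3)+(20/3))·(20-8))/(6·20³·100000) = -4/625 m
Load 3 — triangular load w₀=16 kN/m (0→w₀ over full span):
  y_3 = -w₀x²(L-x)²(x+2L)/(120LEI) = -16·8²·(20-8)²·(8+2·20)/(120·20·100000) = -2304/78125 m
Superposition: y = Σ y_i = -5593/156250 m ≈ -0.035795 m

y(8) = -5593/156250 m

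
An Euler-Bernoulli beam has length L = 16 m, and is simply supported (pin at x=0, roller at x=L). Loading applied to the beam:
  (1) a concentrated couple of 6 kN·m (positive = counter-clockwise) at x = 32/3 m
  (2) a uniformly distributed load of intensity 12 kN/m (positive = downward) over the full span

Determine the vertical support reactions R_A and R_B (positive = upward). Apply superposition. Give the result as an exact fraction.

Load 1 — applied couple M₀=6 kN·m at a=32/3 m (b=L-a=16/3):
  R_A = M₀/L = 6/16 = 3/8 kN
  R_B = -M₀/L = -6/16 = -3/8 kN
Load 2 — uniform load w=12 kN/m over full span:
  R_A = wL/2 = 12·16/2 = 96 kN
  R_B = wL/2 = 12·16/2 = 96 kN
Superposition: R_A = 771/8 kN, R_B = 765/8 kN

R_A = 771/8 kN, R_B = 765/8 kN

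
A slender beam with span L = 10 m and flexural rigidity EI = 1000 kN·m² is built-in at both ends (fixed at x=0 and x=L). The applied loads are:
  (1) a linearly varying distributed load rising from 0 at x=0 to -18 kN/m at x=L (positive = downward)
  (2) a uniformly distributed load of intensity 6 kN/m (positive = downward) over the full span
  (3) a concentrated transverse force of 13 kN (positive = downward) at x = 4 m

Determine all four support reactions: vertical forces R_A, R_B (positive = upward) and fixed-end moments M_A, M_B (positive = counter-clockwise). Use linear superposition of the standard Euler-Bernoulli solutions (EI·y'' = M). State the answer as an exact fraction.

R_A = 1428/125 kN, M_A = 218/25 kN·m, R_B = -3553/125 kN, M_B = 688/25 kN·m

Load 1 — triangular load w₀=-18 kN/m (0→w₀ over full span):
  R_A = 3w₀L/20 = 3·(-18)·10/20 = -27 kN
  M_A = w₀L²/30 = (-18)·10²/30 = -60 kN·m
  R_B = 7w₀L/20 = 7·(-18)·10/20 = -63 kN
  M_B = -w₀L²/20 = -(-18)·10²/20 = 90 kN·m
Load 2 — uniform load w=6 kN/m over full span:
  R_A = wL/2 = 6·10/2 = 30 kN
  M_A = wL²/12 = 6·10²/12 = 50 kN·m
  R_B = wL/2 = 6·10/2 = 30 kN
  M_B = -wL²/12 = -6·10²/12 = -50 kN·m
Load 3 — point force P=13 kN at a=4 m (b=L-a=6):
  R_A = Pb²(3a+b)/L³ = 13·6²·(3·4+6)/10³ = 1053/125 kN
  M_A = Pab²/L² = 13·4·6²/10² = 468/25 kN·m
  R_B = Pa²(a+3b)/L³ = 13·4²·(4+3·6)/10³ = 572/125 kN
  M_B = -Pa²b/L² = -13·4²·6/10² = -312/25 kN·m
Superposition: R_A = 1428/125 kN, M_A = 218/25 kN·m, R_B = -3553/125 kN, M_B = 688/25 kN·m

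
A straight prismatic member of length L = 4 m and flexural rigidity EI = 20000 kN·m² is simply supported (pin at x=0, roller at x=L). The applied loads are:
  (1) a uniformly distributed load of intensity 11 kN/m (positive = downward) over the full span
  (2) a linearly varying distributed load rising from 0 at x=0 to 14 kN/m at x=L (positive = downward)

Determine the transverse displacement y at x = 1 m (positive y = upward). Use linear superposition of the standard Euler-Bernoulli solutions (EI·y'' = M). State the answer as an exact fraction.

y(1) = -2017/960000 m

Load 1 — uniform load w=11 kN/m over full span:
  y_1 = -wx(L³-2Lx²+x³)/(24EI) = -11·1·(4³-2·4·1²+1³)/(24·20000) = -209/160000 m
Load 2 — triangular load w₀=14 kN/m (0→w₀ over full span):
  y_2 = -w₀x(7L⁴-10L²x²+3x⁴)/(360LEI) = -14·1·(7·4⁴-10·4²·1²+3·1⁴)/(360·4·20000) = -763/960000 m
Superposition: y = Σ y_i = -2017/960000 m ≈ -0.002101 m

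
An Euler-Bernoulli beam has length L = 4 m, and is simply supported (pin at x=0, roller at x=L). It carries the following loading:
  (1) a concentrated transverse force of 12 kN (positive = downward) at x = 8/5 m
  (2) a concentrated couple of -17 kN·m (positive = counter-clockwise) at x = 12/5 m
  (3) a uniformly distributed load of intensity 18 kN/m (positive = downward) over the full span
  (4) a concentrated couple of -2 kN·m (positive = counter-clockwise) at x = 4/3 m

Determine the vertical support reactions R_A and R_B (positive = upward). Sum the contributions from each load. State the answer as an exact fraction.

R_A = 769/20 kN, R_B = 911/20 kN

Load 1 — point force P=12 kN at a=8/5 m (b=L-a=12/5):
  R_A = Pb/L = 12·(12/5)/4 = 36/5 kN
  R_B = Pa/L = 12·(8/5)/4 = 24/5 kN
Load 2 — applied couple M₀=-17 kN·m at a=12/5 m (b=L-a=8/5):
  R_A = M₀/L = (-17)/4 = -17/4 kN
  R_B = -M₀/L = -(-17)/4 = 17/4 kN
Load 3 — uniform load w=18 kN/m over full span:
  R_A = wL/2 = 18·4/2 = 36 kN
  R_B = wL/2 = 18·4/2 = 36 kN
Load 4 — applied couple M₀=-2 kN·m at a=4/3 m (b=L-a=8/3):
  R_A = M₀/L = (-2)/4 = -1/2 kN
  R_B = -M₀/L = -(-2)/4 = 1/2 kN
Superposition: R_A = 769/20 kN, R_B = 911/20 kN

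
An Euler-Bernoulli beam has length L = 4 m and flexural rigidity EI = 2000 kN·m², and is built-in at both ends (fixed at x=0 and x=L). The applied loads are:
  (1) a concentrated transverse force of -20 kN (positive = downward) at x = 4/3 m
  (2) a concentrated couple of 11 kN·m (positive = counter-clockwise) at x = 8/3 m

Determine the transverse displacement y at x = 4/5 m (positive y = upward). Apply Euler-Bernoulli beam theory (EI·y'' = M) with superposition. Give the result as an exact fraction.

Load 1 — point force P=-20 kN at a=4/3 m (b=L-a=8/3):
  y_1 = -Pb²x²(3aL-(3a+b)x)/(6L³EI)  [x≤a] = -(-20)·(8/3)²·(4/5)²·(3·(4/3)·4-(3·(4/3)+(8/3))·(4/5))/(6·4³·2000) = 64/50625 m
Load 2 — applied couple M₀=11 kN·m at a=8/3 m (b=L-a=4/3):
  y_2 = (R_Ax³/6 - M_Ax²/2)/EI  [x≤a] with R_A=11/3, M_A=11/3 = ((11/3)·(4/5)³/6 - (11/3)·(4/5)²/2)/2000 = -121/281250 m
Superposition: y = Σ y_i = 2111/2531250 m ≈ 0.000834 m

y(4/5) = 2111/2531250 m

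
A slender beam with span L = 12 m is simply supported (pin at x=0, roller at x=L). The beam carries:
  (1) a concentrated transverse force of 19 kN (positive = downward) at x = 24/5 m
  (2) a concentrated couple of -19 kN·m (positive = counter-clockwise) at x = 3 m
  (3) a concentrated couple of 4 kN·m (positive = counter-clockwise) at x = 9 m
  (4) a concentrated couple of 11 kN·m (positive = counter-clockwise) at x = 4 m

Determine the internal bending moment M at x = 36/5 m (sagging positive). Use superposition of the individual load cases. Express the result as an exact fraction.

Load 1 — point force P=19 kN at a=24/5 m (b=L-a=36/5):
  M_1 = Pa(L-x)/L  [x>a] = 19·(24/5)·(12-(36/5))/12 = 912/25 kN·m
Load 2 — applied couple M₀=-19 kN·m at a=3 m (b=L-a=9):
  M_2 = M₀x/L - M₀  [x>a] = (-19)·(36/5)/12 - (-19) = 38/5 kN·m
Load 3 — applied couple M₀=4 kN·m at a=9 m (b=L-a=3):
  M_3 = M₀x/L  [x≤a] = 4·(36/5)/12 = 12/5 kN·m
Load 4 — applied couple M₀=11 kN·m at a=4 m (b=L-a=8):
  M_4 = M₀x/L - M₀  [x>a] = 11·(36/5)/12 - 11 = -22/5 kN·m
Superposition: M = Σ M_i = 1052/25 kN·m ≈ 42.080000 kN·m

M(36/5) = 1052/25 kN·m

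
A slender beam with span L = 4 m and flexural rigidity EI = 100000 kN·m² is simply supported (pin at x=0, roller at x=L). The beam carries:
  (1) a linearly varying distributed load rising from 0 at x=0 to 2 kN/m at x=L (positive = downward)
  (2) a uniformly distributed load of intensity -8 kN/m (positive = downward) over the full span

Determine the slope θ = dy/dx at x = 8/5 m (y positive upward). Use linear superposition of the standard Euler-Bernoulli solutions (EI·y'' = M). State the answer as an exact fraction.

Load 1 — triangular load w₀=2 kN/m (0→w₀ over full span):
  θ_1 = -w₀(7L⁴-30L²x²+15x⁴)/(360LEI) = -2·(7·4⁴-30·4²·(8/5)²+15·(8/5)⁴)/(360·4·100000) = -323/35156250 rad
Load 2 — uniform load w=-8 kN/m over full span:
  θ_2 = -w(L³-6Lx²+4x³)/(24EI) = -(-8)·(4³-6·4·(8/5)²+4·(8/5)³)/(24·100000) = 74/1171875 rad
Superposition: θ = Σ θ_i = 1897/35156250 rad ≈ 0.000054 rad

θ(8/5) = 1897/35156250 rad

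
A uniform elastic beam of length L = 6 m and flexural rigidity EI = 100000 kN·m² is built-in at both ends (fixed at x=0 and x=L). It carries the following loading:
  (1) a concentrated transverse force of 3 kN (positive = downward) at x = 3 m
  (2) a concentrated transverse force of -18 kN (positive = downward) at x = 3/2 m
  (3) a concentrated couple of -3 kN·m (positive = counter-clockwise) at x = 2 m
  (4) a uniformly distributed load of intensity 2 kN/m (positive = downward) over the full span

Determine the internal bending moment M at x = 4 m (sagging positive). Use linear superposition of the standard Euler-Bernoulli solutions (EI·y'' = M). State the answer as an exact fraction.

Load 1 — point force P=3 kN at a=3 m (b=L-a=3):
  M_1 = Pa²(a+3b)(L-x)/L³ - Pa²b/L²  [x>a] = 3·3²·(3+3·3)·(6-4)/6³ - 3·3²·3/6² = 3/4 kN·m
Load 2 — point force P=-18 kN at a=3/2 m (b=L-a=9/2):
  M_2 = Pa²(a+3b)(L-x)/L³ - Pa²b/L²  [x>a] = (-18)·(3/2)²·((3/2)+3·(9/2))·(6-4)/6³ - (-18)·(3/2)²·(9/2)/6² = -9/16 kN·m
Load 3 — applied couple M₀=-3 kN·m at a=2 m (b=L-a=4):
  M_3 = R_Ax - M_A - M₀  [x>a] with R_A=-2/3, M_A=0 = (-2/3)·4 - 0 - (-3) = 1/3 kN·m
Load 4 — uniform load w=2 kN/m over full span:
  M_4 = wLx/2 - wL²/12 - wx²/2 = 2·6·4/2 - 2·6²/12 - 2·4²/2 = 2 kN·m
Superposition: M = Σ M_i = 121/48 kN·m ≈ 2.520833 kN·m

M(4) = 121/48 kN·m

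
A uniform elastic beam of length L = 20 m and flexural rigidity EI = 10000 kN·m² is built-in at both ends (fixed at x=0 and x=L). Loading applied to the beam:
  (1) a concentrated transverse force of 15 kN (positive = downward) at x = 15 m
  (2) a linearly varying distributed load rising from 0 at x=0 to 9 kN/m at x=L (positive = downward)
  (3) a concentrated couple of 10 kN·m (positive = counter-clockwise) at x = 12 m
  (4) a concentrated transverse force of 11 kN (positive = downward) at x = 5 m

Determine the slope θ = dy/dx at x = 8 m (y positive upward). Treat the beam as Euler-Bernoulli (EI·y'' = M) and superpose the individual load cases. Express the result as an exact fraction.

Load 1 — point force P=15 kN at a=15 m (b=L-a=5):
  θ_1 = -Pb²x(2aL-(3a+b)x)/(2L³EI)  [x≤a] = -15·5²·8·(2·15·20-(3·15+5)·8)/(2·20³·10000) = -3/800 rad
Load 2 — triangular load w₀=9 kN/m (0→w₀ over full span):
  θ_2 = -w₀(2x(L-x)(L-2x)(x+2L)+x²(L-x)²)/(120LEI) = -9·(2·8·(20-8)·(20-2·8)·(8+2·20)+8²·(20-8)²)/(120·20·10000) = -54/3125 rad
Load 3 — applied couple M₀=10 kN·m at a=12 m (b=L-a=8):
  θ_3 = (R_Ax²/2 - M_Ax)/EI  [x≤a] with R_A=18/25, M_A=16/5 = ((18/25)·8²/2 - (16/5)·8)/10000 = -4/15625 rad
Load 4 — point force P=11 kN at a=5 m (b=L-a=15):
  θ_4 = Pa²(L-x)(2bL-(3b+a)(L-x))/(2L³EI)  [x>a] = 11·5²·(20-8)·(2·15·20-(3·15+5)·(20-8))/(2·20³·10000) = 0 rad
Superposition: θ = Σ θ_i = -10643/500000 rad ≈ -0.021286 rad

θ(8) = -10643/500000 rad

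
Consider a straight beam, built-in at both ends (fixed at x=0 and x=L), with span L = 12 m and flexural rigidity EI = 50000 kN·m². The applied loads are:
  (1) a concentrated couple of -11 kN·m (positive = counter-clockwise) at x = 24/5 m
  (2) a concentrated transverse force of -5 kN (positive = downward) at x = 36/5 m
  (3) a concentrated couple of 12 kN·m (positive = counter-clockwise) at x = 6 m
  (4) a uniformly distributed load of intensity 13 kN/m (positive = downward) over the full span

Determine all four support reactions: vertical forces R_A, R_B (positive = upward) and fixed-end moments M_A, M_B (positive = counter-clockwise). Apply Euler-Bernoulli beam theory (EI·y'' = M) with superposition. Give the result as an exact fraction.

Load 1 — applied couple M₀=-11 kN·m at a=24/5 m (b=L-a=36/5):
  R_A = 6M₀ab/L³ = 6·(-11)·(24/5)·(36/5)/12³ = -33/25 kN
  M_A = M₀b(2a-b)/L² = (-11)·(36/5)·(2·(24/5)-(36/5))/12² = -33/25 kN·m
  R_B = -6M₀ab/L³ = -6·(-11)·(24/5)·(36/5)/12³ = 33/25 kN
  M_B = M₀a(2b-a)/L² = (-11)·(24/5)·(2·(36/5)-(24/5))/12² = -88/25 kN·m
Load 2 — point force P=-5 kN at a=36/5 m (b=L-a=24/5):
  R_A = Pb²(3a+b)/L³ = (-5)·(24/5)²·(3·(36/5)+(24/5))/12³ = -44/25 kN
  M_A = Pab²/L² = (-5)·(36/5)·(24/5)²/12² = -144/25 kN·m
  R_B = Pa²(a+3b)/L³ = (-5)·(36/5)²·((36/5)+3·(24/5))/12³ = -81/25 kN
  M_B = -Pa²b/L² = -(-5)·(36/5)²·(24/5)/12² = 216/25 kN·m
Load 3 — applied couple M₀=12 kN·m at a=6 m (b=L-a=6):
  R_A = 6M₀ab/L³ = 6·12·6·6/12³ = 3/2 kN
  M_A = M₀b(2a-b)/L² = 12·6·(2·6-6)/12² = 3 kN·m
  R_B = -6M₀ab/L³ = -6·12·6·6/12³ = -3/2 kN
  M_B = M₀a(2b-a)/L² = 12·6·(2·6-6)/12² = 3 kN·m
Load 4 — uniform load w=13 kN/m over full span:
  R_A = wL/2 = 13·12/2 = 78 kN
  M_A = wL²/12 = 13·12²/12 = 156 kN·m
  R_B = wL/2 = 13·12/2 = 78 kN
  M_B = -wL²/12 = -13·12²/12 = -156 kN·m
Superposition: R_A = 3821/50 kN, M_A = 3798/25 kN·m, R_B = 3729/50 kN, M_B = -3697/25 kN·m

R_A = 3821/50 kN, M_A = 3798/25 kN·m, R_B = 3729/50 kN, M_B = -3697/25 kN·m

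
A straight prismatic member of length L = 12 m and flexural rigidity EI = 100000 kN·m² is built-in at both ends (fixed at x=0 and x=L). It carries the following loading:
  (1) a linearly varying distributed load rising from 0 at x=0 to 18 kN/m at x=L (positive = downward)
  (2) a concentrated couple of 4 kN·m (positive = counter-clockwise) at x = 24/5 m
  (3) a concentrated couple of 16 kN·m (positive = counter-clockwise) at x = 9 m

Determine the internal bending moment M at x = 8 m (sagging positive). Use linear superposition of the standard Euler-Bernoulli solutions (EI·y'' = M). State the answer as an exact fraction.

M(8) = 1279/25 kN·m

Load 1 — triangular load w₀=18 kN/m (0→w₀ over full span):
  M_1 = 3w₀Lx/20 - w₀L²/30 - w₀x³/(6L) = 3·18·12·8/20 - 18·12²/30 - 18·8³/(6·12) = 224/5 kN·m
Load 2 — applied couple M₀=4 kN·m at a=24/5 m (b=L-a=36/5):
  M_2 = R_Ax - M_A - M₀  [x>a] with R_A=12/25, M_A=12/25 = (12/25)·8 - (12/25) - 4 = -16/25 kN·m
Load 3 — applied couple M₀=16 kN·m at a=9 m (b=L-a=3):
  M_3 = R_Ax - M_A  [x≤a] with R_A=3/2, M_A=5 = (3/2)·8 - 5 = 7 kN·m
Superposition: M = Σ M_i = 1279/25 kN·m ≈ 51.160000 kN·m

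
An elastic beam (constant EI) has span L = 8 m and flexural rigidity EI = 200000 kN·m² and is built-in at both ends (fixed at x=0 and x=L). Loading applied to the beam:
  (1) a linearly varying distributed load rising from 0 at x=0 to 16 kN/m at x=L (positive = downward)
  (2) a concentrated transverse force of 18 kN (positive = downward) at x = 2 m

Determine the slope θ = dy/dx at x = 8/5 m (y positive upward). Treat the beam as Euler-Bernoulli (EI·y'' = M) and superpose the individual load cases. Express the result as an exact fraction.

θ(8/5) = -20411/93750000 rad

Load 1 — triangular load w₀=16 kN/m (0→w₀ over full span):
  θ_1 = -w₀(2x(L-x)(L-2x)(x+2L)+x²(L-x)²)/(120LEI) = -16·(2·(8/5)·(8-(8/5))·(8-2·(8/5))·((8/5)+2·8)+(8/5)²·(8-(8/5))²)/(120·8·200000) = -896/5859375 rad
Load 2 — point force P=18 kN at a=2 m (b=L-a=6):
  θ_2 = -Pb²x(2aL-(3a+b)x)/(2L³EI)  [x≤a] = -18·6²·(8/5)·(2·2·8-(3·2+6)·(8/5))/(2·8³·200000) = -81/1250000 rad
Superposition: θ = Σ θ_i = -20411/93750000 rad ≈ -0.000218 rad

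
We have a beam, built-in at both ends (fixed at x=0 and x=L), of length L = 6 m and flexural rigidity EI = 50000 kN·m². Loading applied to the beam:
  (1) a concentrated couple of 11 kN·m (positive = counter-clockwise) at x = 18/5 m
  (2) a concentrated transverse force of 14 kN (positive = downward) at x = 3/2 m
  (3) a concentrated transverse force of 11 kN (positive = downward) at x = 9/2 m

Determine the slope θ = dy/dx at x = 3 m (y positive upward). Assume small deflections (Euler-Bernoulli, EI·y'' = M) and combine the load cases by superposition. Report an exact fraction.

θ(3) = 2787/80000000 rad

Load 1 — applied couple M₀=11 kN·m at a=18/5 m (b=L-a=12/5):
  θ_1 = (R_Ax²/2 - M_Ax)/EI  [x≤a] with R_A=66/25, M_A=88/25 = ((66/25)·3²/2 - (88/25)·3)/50000 = 33/1250000 rad
Load 2 — point force P=14 kN at a=3/2 m (b=L-a=9/2):
  θ_2 = Pa²(L-x)(2bL-(3b+a)(L-x))/(2L³EI)  [x>a] = 14·(3/2)²·(6-3)·(2·(9/2)·6-(3·(9/2)+(3/2))·(6-3))/(2·6³·50000) = 63/1600000 rad
Load 3 — point force P=11 kN at a=9/2 m (b=L-a=3/2):
  θ_3 = -Pb²x(2aL-(3a+b)x)/(2L³EI)  [x≤a] = -11·(3/2)²·3·(2·(9/2)·6-(3·(9/2)+(3/2))·3)/(2·6³·50000) = -99/3200000 rad
Superposition: θ = Σ θ_i = 2787/80000000 rad ≈ 0.000035 rad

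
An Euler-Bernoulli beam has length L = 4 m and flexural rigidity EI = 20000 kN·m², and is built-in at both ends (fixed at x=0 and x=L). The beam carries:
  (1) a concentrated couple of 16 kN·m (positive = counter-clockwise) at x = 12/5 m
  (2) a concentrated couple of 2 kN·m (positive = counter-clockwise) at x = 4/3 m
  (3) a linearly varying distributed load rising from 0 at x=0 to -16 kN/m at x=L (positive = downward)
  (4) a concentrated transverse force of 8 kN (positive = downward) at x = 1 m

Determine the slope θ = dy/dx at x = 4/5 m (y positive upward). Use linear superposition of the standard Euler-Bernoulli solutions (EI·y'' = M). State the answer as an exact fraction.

Load 1 — applied couple M₀=16 kN·m at a=12/5 m (b=L-a=8/5):
  θ_1 = (R_Ax²/2 - M_Ax)/EI  [x≤a] with R_A=144/25, M_A=128/25 = ((144/25)·(4/5)²/2 - (128/25)·(4/5))/20000 = -44/390625 rad
Load 2 — applied couple M₀=2 kN·m at a=4/3 m (b=L-a=8/3):
  θ_2 = (R_Ax²/2 - M_Ax)/EI  [x≤a] with R_A=2/3, M_A=0 = ((2/3)·(4/5)²/2 - 0·(4/5))/20000 = 1/93750 rad
Load 3 — triangular load w₀=-16 kN/m (0→w₀ over full span):
  θ_3 = -w₀(2x(L-x)(L-2x)(x+2L)+x²(L-x)²)/(120LEI) = -(-16)·(2·(4/5)·(4-(4/5))·(4-2·(4/5))·((4/5)+2·4)+(4/5)²·(4-(4/5))²)/(120·4·20000) = 224/1171875 rad
Load 4 — point force P=8 kN at a=1 m (b=L-a=3):
  θ_4 = -Pb²x(2aL-(3a+b)x)/(2L³EI)  [x≤a] = -8·3²·(4/5)·(2·1·4-(3·1+3)·(4/5))/(2·4³·20000) = -9/125000 rad
Superposition: θ = Σ θ_i = 161/9375000 rad ≈ 0.000017 rad

θ(4/5) = 161/9375000 rad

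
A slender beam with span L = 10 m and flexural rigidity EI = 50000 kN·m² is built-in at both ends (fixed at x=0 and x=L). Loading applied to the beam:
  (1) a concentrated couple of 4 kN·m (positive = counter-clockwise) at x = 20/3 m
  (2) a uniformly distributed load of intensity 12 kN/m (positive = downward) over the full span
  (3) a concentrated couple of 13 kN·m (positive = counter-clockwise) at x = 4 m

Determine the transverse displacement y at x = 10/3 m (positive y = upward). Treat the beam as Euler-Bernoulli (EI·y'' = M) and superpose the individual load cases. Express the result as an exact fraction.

y(10/3) = -30149/6075000 m

Load 1 — applied couple M₀=4 kN·m at a=20/3 m (b=L-a=10/3):
  y_1 = (R_Ax³/6 - M_Ax²/2)/EI  [x≤a] with R_A=8/15, M_A=4/3 = ((8/15)·(10/3)³/6 - (4/3)·(10/3)²/2)/50000 = -1/12150 m
Load 2 — uniform load w=12 kN/m over full span:
  y_2 = -wx²(L-x)²/(24EI) = -12·(10/3)²·(10-(10/3))²/(24·50000) = -2/405 m
Load 3 — applied couple M₀=13 kN·m at a=4 m (b=L-a=6):
  y_3 = (R_Ax³/6 - M_Ax²/2)/EI  [x≤a] with R_A=234/125, M_A=39/25 = ((234/125)·(10/3)³/6 - (39/25)·(10/3)²/2)/50000 = 13/225000 m
Superposition: y = Σ y_i = -30149/6075000 m ≈ -0.004963 m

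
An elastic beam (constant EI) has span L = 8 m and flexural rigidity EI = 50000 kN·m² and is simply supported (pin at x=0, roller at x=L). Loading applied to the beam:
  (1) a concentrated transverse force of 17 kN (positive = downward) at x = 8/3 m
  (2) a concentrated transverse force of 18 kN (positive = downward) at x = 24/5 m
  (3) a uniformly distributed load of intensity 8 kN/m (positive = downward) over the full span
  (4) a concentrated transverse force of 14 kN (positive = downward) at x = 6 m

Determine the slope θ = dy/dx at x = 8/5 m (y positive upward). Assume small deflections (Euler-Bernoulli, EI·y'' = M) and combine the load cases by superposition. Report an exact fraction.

Load 1 — point force P=17 kN at a=8/3 m (b=L-a=16/3):
  θ_1 = -Pb(L²-b²-3x²)/(6LEI)  [x≤a] = -17·(16/3)·(8²-(16/3)²-3·(8/5)²)/(6·8·50000) = -6664/6328125 rad
Load 2 — point force P=18 kN at a=24/5 m (b=L-a=16/5):
  θ_2 = -Pb(L²-b²-3x²)/(6LEI)  [x≤a] = -18·(16/5)·(8²-(16/5)²-3·(8/5)²)/(6·8·50000) = -432/390625 rad
Load 3 — uniform load w=8 kN/m over full span:
  θ_3 = -w(L³-6Lx²+4x³)/(24EI) = -8·(8³-6·8·(8/5)²+4·(8/5)³)/(24·50000) = -1056/390625 rad
Load 4 — point force P=14 kN at a=6 m (b=L-a=2):
  θ_4 = -Pb(L²-b²-3x²)/(6LEI)  [x≤a] = -14·2·(8²-2²-3·(8/5)²)/(6·8·50000) = -763/1250000 rad
Superposition: θ = Σ θ_i = -2770583/506250000 rad ≈ -0.005473 rad

θ(8/5) = -2770583/506250000 rad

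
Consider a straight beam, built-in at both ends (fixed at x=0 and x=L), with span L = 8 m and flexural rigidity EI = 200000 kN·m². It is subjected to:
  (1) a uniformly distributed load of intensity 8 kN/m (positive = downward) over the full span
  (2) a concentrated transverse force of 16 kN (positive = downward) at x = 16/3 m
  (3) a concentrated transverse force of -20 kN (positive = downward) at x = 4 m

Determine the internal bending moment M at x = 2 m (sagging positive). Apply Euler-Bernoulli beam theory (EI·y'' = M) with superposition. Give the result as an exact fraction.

Load 1 — uniform load w=8 kN/m over full span:
  M_1 = wLx/2 - wL²/12 - wx²/2 = 8·8·2/2 - 8·8²/12 - 8·2²/2 = 16/3 kN·m
Load 2 — point force P=16 kN at a=16/3 m (b=L-a=8/3):
  M_2 = Pb²(3a+b)x/L³ - Pab²/L²  [x≤a] = 16·(8/3)²·(3·(16/3)+(8/3))·2/8³ - 16·(16/3)·(8/3)²/8² = -32/27 kN·m
Load 3 — point force P=-20 kN at a=4 m (b=L-a=4):
  M_3 = Pb²(3a+b)x/L³ - Pab²/L²  [x≤a] = (-20)·4²·(3·4+4)·2/8³ - (-20)·4·4²/8² = 0 kN·m
Superposition: M = Σ M_i = 112/27 kN·m ≈ 4.148148 kN·m

M(2) = 112/27 kN·m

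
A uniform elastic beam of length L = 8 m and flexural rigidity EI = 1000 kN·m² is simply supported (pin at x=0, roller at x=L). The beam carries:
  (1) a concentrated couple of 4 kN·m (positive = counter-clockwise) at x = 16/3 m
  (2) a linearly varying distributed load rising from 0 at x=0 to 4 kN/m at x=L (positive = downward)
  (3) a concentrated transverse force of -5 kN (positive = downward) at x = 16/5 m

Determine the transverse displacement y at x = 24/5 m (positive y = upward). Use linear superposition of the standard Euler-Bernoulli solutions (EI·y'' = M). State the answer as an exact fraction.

Load 1 — applied couple M₀=4 kN·m at a=16/3 m (b=L-a=8/3):
  y_1 = (M₀x³/(6L)+C₁x)/EI  [x≤a] with C₁=M₀(3b²-L²)/(6L)=-32/9 = (4·(24/5)³/(6·8)+(-32/9)·(24/5))/1000 = -368/46875 m
Load 2 — triangular load w₀=4 kN/m (0→w₀ over full span):
  y_2 = -w₀x(7L⁴-10L²x²+3x⁴)/(360LEI) = -4·(24/5)·(7·8⁴-10·8²·(24/5)²+3·(24/5)⁴)/(360·8·1000) = -606208/5859375 m
Load 3 — point force P=-5 kN at a=16/5 m (b=L-a=24/5):
  y_3 = -Pa(L-x)(2Lx-a²-x²)/(6LEI)  [x>a] = -(-5)·(16/5)·(8-(24/5))·(2·8·(24/5)-(16/5)²-(24/5)²)/(6·8·1000) = 2176/46875 m
Superposition: y = Σ y_i = -126736/1953125 m ≈ -0.064889 m

y(24/5) = -126736/1953125 m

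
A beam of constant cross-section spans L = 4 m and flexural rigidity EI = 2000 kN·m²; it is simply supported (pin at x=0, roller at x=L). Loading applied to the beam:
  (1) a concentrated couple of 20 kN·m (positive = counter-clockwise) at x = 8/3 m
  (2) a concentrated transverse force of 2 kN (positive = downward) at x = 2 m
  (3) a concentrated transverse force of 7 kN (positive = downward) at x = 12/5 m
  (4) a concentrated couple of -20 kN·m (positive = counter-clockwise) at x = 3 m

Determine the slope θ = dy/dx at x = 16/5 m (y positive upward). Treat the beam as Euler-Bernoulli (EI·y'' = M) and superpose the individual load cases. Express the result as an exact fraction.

θ(16/5) = 6259/4500000 rad

Load 1 — applied couple M₀=20 kN·m at a=8/3 m (b=L-a=4/3):
  θ_1 = (M₀x²/(2L)-M₀(x-a)+C₁)/EI  [x>a] with C₁=M₀(3b²-L²)/(6L)=-80/9 = (20·(16/5)²/(2·4)-20·((16/5)-(8/3))+(-80/9))/2000 = 17/5625 rad
Load 2 — point force P=2 kN at a=2 m (b=L-a=2):
  θ_2 = -Pa(2L²-6Lx+3x²+a²)/(6LEI)  [x>a] = -2·2·(2·4²-6·4·(16/5)+3·(16/5)²+2²)/(6·4·2000) = 21/25000 rad
Load 3 — point force P=7 kN at a=12/5 m (b=L-a=8/5):
  θ_3 = -Pa(2L²-6Lx+3x²+a²)/(6LEI)  [x>a] = -7·(12/5)·(2·4²-6·4·(16/5)+3·(16/5)²+(12/5)²)/(6·4·2000) = 91/31250 rad
Load 4 — applied couple M₀=-20 kN·m at a=3 m (b=L-a=1):
  θ_4 = (M₀x²/(2L)-M₀(x-a)+C₁)/EI  [x>a] with C₁=M₀(3b²-L²)/(6L)=65/6 = ((-20)·(16/5)²/(2·4)-(-20)·((16/5)-3)+(65/6))/2000 = -323/60000 rad
Superposition: θ = Σ θ_i = 6259/4500000 rad ≈ 0.001391 rad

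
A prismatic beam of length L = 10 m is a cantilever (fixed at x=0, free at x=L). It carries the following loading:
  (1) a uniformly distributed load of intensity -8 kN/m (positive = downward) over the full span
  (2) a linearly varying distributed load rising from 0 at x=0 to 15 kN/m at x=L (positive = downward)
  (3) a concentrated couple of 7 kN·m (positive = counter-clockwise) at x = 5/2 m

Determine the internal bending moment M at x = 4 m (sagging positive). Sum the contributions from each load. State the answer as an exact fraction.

M(4) = -72 kN·m

Load 1 — uniform load w=-8 kN/m over full span:
  M_1 = -w(L-x)²/2 = -(-8)·(10-4)²/2 = 144 kN·m
Load 2 — triangular load w₀=15 kN/m (0→w₀ over full span):
  M_2 = w₀Lx/2 - w₀L²/3 - w₀x³/(6L) = 15·10·4/2 - 15·10²/3 - 15·4³/(6·10) = -216 kN·m
Load 3 — applied couple M₀=7 kN·m at a=5/2 m (b=L-a=15/2):
  M_3 = 0  [x>a] = 0 kN·m
Superposition: M = Σ M_i = -72 kN·m ≈ -72.000000 kN·m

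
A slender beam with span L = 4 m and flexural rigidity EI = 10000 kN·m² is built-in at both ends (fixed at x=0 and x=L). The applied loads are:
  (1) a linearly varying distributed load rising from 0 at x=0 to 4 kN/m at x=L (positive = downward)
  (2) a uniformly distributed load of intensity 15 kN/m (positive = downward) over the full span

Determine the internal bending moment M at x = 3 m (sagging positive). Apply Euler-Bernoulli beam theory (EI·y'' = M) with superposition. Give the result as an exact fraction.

Load 1 — triangular load w₀=4 kN/m (0→w₀ over full span):
  M_1 = 3w₀Lx/20 - w₀L²/30 - w₀x³/(6L) = 3·4·4·3/20 - 4·4²/30 - 4·3³/(6·4) = 17/30 kN·m
Load 2 — uniform load w=15 kN/m over full span:
  M_2 = wLx/2 - wL²/12 - wx²/2 = 15·4·3/2 - 15·4²/12 - 15·3²/2 = 5/2 kN·m
Superposition: M = Σ M_i = 46/15 kN·m ≈ 3.066667 kN·m

M(3) = 46/15 kN·m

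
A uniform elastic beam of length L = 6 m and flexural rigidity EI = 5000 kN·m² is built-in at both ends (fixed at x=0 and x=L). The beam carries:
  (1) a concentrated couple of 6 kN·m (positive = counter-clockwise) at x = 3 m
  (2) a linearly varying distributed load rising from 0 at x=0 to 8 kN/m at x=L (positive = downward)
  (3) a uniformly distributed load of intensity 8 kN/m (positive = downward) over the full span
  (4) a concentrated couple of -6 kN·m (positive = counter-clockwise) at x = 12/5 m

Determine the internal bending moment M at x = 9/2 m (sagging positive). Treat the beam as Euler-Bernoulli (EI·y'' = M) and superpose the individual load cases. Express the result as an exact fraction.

Load 1 — applied couple M₀=6 kN·m at a=3 m (b=L-a=3):
  M_1 = R_Ax - M_A - M₀  [x>a] with R_A=3/2, M_A=3/2 = (3/2)·(9/2) - (3/2) - 6 = -3/4 kN·m
Load 2 — triangular load w₀=8 kN/m (0→w₀ over full span):
  M_2 = 3w₀Lx/20 - w₀L²/30 - w₀x³/(6L) = 3·8·6·(9/2)/20 - 8·6²/30 - 8·(9/2)³/(6·6) = 51/20 kN·m
Load 3 — uniform load w=8 kN/m over full span:
  M_3 = wLx/2 - wL²/12 - wx²/2 = 8·6·(9/2)/2 - 8·6²/12 - 8·(9/2)²/2 = 3 kN·m
Load 4 — applied couple M₀=-6 kN·m at a=12/5 m (b=L-a=18/5):
  M_4 = R_Ax - M_A - M₀  [x>a] with R_A=-36/25, M_A=-18/25 = (-36/25)·(9/2) - (-18/25) - (-6) = 6/25 kN·m
Superposition: M = Σ M_i = 126/25 kN·m ≈ 5.040000 kN·m

M(9/2) = 126/25 kN·m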